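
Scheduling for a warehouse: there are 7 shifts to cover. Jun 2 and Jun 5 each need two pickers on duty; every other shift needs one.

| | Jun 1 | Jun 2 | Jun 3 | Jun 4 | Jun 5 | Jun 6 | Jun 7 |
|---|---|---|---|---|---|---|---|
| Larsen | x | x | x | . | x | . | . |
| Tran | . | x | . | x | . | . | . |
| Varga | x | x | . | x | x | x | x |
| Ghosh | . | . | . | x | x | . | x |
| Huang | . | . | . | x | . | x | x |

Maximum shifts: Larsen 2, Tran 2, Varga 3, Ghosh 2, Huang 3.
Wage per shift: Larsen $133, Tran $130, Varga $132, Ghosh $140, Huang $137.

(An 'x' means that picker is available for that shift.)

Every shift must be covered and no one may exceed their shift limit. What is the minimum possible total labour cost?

Jun 3 can only be covered by Larsen, so that assignment is forced.
Picking the cheapest available picker for each shift independently would cost $1186, but that ignores the shift limits.
An optimal schedule: Jun 1→Varga, Jun 2→Tran+Varga, Jun 3→Larsen, Jun 4→Tran, Jun 5→Varga+Larsen, Jun 6→Huang, Jun 7→Huang.
Total: 132 + 130 + 132 + 133 + 130 + 132 + 133 + 137 + 137 = $1196.

$1196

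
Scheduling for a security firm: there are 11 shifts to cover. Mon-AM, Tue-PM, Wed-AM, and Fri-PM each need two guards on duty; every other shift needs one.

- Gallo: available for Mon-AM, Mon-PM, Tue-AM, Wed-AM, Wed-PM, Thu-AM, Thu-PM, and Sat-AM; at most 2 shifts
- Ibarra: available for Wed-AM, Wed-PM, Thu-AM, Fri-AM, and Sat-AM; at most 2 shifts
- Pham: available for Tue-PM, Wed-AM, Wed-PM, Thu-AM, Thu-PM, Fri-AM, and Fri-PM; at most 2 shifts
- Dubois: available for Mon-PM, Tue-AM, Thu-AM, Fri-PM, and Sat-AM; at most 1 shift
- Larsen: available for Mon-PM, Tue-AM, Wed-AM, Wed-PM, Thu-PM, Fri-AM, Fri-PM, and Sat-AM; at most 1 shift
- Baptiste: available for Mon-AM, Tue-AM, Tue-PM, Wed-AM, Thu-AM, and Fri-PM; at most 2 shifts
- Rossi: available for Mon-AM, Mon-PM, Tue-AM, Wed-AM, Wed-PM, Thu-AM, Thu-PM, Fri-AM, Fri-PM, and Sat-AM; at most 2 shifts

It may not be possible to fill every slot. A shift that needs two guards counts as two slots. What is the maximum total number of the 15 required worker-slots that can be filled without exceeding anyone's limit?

12

Total capacity across all guards is 2+2+2+1+1+2+2 = 12, and 15 slots are needed, so at most 12 can be filled.
An assignment achieving 12: Mon-AM→Gallo+Baptiste, Mon-PM→Gallo, Tue-AM→Dubois, Tue-PM→Pham+Baptiste, Wed-PM→Ibarra, Thu-PM→Pham, Fri-AM→Ibarra, Fri-PM→Larsen+Rossi, Sat-AM→Rossi.
Loads: Gallo 2/2, Ibarra 2/2, Pham 2/2, Dubois 1/1, Larsen 1/1, Baptiste 2/2, Rossi 2/2.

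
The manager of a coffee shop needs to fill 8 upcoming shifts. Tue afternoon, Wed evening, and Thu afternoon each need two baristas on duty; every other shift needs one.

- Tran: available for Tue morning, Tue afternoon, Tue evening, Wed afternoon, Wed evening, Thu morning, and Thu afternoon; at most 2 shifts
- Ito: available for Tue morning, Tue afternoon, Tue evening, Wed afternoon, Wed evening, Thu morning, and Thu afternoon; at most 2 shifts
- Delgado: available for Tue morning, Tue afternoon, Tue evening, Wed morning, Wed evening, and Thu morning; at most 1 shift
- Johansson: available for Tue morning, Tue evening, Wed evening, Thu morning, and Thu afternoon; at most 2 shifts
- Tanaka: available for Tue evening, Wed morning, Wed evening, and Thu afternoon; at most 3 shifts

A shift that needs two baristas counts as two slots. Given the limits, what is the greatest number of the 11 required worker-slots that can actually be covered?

10

Total capacity across all baristas is 2+2+1+2+3 = 10, and 11 slots are needed, so at most 10 can be filled.
An assignment achieving 10: Tue morning→Ito, Tue afternoon→Tran+Ito, Tue evening→Tanaka, Wed morning→Delgado, Wed afternoon→Tran, Wed evening→Tanaka, Thu morning→Johansson, Thu afternoon→Johansson+Tanaka.
Loads: Tran 2/2, Ito 2/2, Delgado 1/1, Johansson 2/2, Tanaka 3/3.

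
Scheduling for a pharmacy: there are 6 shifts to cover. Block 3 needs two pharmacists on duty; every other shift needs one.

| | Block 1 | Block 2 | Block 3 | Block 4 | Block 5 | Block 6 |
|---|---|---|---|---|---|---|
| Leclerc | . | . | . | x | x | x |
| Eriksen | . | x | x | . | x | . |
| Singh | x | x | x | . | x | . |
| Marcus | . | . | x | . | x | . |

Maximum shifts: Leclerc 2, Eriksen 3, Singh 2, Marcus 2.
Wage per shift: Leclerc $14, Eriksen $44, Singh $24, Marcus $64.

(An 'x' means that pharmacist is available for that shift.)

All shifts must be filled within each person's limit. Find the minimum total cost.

$208

Block 1 can only be covered by Singh, so that assignment is forced.
Block 4 can only be covered by Leclerc, so that assignment is forced.
Block 6 can only be covered by Leclerc, so that assignment is forced.
Picking the cheapest available pharmacist for each shift independently would cost $158, but that ignores the shift limits.
An optimal schedule: Block 1→Singh, Block 2→Eriksen, Block 3→Eriksen+Singh, Block 4→Leclerc, Block 5→Eriksen, Block 6→Leclerc.
Total: 24 + 44 + 44 + 24 + 14 + 44 + 14 = $208.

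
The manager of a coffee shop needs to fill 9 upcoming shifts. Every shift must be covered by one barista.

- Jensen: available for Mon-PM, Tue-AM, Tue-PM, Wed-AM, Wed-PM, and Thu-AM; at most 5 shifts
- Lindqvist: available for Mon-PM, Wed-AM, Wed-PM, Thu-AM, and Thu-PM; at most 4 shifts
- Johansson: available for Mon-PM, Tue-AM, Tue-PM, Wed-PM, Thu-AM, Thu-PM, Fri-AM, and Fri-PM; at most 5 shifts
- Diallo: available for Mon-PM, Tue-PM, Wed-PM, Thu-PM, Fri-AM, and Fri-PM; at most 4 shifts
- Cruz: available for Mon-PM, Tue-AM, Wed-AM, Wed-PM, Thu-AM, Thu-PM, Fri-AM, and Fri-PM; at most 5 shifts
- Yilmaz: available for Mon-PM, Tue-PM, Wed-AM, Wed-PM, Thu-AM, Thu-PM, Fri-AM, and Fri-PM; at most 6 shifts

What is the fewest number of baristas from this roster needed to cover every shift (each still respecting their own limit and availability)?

2

9 slots to fill and no one can take more than 6, so at least ⌈9/6⌉ = 2 baristas are needed.
Jensen and Johansson alone can cover everything: Mon-PM→Jensen, Tue-AM→Jensen, Tue-PM→Jensen, Wed-AM→Jensen, Wed-PM→Jensen, Thu-AM→Johansson, Thu-PM→Johansson, Fri-AM→Johansson, Fri-PM→Johansson.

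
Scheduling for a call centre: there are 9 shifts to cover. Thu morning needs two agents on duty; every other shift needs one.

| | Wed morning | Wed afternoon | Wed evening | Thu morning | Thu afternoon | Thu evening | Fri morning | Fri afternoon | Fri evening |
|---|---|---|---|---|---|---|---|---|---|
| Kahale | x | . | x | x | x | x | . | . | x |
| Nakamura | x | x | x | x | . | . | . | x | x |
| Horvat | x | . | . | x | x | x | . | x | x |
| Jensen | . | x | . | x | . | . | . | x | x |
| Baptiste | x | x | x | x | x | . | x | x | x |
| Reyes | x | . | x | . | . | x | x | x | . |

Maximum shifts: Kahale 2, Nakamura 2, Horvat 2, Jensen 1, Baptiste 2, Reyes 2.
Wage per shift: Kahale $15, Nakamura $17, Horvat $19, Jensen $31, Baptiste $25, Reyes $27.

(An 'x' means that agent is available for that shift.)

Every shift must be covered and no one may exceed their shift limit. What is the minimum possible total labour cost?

Picking the cheapest available agent for each shift independently would cost $166, but that ignores the shift limits.
An optimal schedule: Wed morning→Reyes, Wed afternoon→Nakamura, Wed evening→Nakamura, Thu morning→Horvat+Baptiste, Thu afternoon→Kahale, Thu evening→Kahale, Fri morning→Baptiste, Fri afternoon→Reyes, Fri evening→Horvat.
Total: 27 + 17 + 17 + 19 + 25 + 15 + 15 + 25 + 27 + 19 = $206.

$206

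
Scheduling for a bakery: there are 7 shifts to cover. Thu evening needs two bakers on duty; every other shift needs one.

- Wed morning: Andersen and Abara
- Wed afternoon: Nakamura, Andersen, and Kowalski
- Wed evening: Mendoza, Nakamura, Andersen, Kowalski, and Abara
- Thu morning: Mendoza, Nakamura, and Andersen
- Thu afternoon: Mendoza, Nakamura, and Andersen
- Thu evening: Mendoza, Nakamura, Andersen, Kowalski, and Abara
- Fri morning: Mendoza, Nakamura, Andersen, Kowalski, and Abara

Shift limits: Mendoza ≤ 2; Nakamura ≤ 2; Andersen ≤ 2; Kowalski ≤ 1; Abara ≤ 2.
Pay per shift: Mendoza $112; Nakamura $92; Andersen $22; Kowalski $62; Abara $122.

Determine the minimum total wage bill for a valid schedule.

Picking the cheapest available baker for each shift independently would cost $216, but that ignores the shift limits.
An optimal schedule: Wed morning→Andersen, Wed afternoon→Nakamura, Wed evening→Nakamura, Thu morning→Mendoza, Thu afternoon→Mendoza, Thu evening→Kowalski+Abara, Fri morning→Andersen.
Total: 22 + 92 + 92 + 112 + 112 + 62 + 122 + 22 = $636.

$636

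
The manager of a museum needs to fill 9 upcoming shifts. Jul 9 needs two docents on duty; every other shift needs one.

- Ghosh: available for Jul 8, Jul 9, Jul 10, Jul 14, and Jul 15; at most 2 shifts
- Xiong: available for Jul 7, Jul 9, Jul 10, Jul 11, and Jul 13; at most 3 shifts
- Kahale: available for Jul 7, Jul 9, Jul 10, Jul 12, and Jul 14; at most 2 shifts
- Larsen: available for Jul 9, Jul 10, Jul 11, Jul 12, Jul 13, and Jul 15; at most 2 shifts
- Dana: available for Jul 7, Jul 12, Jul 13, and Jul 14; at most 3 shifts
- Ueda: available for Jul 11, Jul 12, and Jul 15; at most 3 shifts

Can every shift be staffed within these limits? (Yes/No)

Yes

Jul 8 can only be covered by Ghosh, so that assignment is forced.
One valid schedule: Jul 7→Xiong, Jul 8→Ghosh, Jul 9→Kahale+Larsen, Jul 10→Kahale, Jul 11→Xiong, Jul 12→Dana, Jul 13→Xiong, Jul 14→Ghosh, Jul 15→Larsen.
Loads: Ghosh 2/2, Xiong 3/3, Kahale 2/2, Larsen 2/2, Dana 1/3, Ueda 0/3 — all within limits.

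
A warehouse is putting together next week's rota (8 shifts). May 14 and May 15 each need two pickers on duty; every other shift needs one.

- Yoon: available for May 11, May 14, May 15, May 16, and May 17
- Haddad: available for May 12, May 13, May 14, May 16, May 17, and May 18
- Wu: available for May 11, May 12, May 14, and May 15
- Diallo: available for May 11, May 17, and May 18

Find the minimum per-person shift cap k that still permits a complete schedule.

With 4 pickers and 10 worker-slots to fill, someone must work at least ⌈10/4⌉ = 3 shifts, so k ≥ 3.
k = 3 works: May 11→Wu, May 12→Haddad, May 13→Haddad, May 14→Yoon+Wu, May 15→Yoon+Wu, May 16→Yoon, May 17→Diallo, May 18→Haddad.
Loads: Yoon 3, Haddad 3, Wu 3, Diallo 1 — all ≤ 3.

3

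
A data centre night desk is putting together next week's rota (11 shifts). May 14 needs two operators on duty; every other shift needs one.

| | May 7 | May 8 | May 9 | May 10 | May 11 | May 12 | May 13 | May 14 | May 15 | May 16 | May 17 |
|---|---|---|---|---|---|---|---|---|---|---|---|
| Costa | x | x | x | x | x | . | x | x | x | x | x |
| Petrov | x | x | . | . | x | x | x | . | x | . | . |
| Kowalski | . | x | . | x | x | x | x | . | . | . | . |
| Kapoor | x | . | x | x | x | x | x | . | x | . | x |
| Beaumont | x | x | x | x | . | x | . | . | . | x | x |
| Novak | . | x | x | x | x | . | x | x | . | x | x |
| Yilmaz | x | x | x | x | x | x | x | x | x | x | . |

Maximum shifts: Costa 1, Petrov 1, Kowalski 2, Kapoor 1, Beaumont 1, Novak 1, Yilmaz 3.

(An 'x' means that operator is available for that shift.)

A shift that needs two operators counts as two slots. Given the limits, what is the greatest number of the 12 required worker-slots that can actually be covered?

Total capacity across all operators is 1+1+2+1+1+1+3 = 10, and 12 slots are needed, so at most 10 can be filled.
An assignment achieving 10: May 7→Yilmaz, May 8→Kowalski, May 9→Yilmaz, May 10→Yilmaz, May 12→Kowalski, May 14→Costa+Novak, May 15→Petrov, May 16→Beaumont, May 17→Kapoor.
Loads: Costa 1/1, Petrov 1/1, Kowalski 2/2, Kapoor 1/1, Beaumont 1/1, Novak 1/1, Yilmaz 3/3.

10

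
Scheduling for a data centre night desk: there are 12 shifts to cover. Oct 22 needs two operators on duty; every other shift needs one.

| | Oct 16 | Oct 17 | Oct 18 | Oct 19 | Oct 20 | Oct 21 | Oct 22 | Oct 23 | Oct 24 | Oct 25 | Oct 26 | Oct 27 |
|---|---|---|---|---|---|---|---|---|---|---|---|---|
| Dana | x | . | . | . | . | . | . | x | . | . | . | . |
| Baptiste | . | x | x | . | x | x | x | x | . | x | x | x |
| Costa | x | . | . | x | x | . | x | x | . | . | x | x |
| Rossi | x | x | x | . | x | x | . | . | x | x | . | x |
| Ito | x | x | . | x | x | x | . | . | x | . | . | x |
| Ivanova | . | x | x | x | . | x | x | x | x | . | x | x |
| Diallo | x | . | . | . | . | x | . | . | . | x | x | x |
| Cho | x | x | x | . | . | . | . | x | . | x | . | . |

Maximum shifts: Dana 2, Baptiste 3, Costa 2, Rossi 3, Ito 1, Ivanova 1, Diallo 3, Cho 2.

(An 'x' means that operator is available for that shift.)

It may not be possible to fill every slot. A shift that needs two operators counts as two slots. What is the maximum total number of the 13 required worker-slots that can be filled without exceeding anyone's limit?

Total capacity across all operators is 2+3+2+3+1+1+3+2 = 17, and 13 slots are needed, so at most 13 can be filled.
An assignment achieving 13: Oct 16→Dana, Oct 17→Rossi, Oct 18→Baptiste, Oct 19→Costa, Oct 20→Baptiste, Oct 21→Ito, Oct 22→Baptiste+Costa, Oct 23→Dana, Oct 24→Rossi, Oct 25→Rossi, Oct 26→Ivanova, Oct 27→Diallo.
Loads: Dana 2/2, Baptiste 3/3, Costa 2/2, Rossi 3/3, Ito 1/1, Ivanova 1/1, Diallo 1/3, Cho 0/2.

13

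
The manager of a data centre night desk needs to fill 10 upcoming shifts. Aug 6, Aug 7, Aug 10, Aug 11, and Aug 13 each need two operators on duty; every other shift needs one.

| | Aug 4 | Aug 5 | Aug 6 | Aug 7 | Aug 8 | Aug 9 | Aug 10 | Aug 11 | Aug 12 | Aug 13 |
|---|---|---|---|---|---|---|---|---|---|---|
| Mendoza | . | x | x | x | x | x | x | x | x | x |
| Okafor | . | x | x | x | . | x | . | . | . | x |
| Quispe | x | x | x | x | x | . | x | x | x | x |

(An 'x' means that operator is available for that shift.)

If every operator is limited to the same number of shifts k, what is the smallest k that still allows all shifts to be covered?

5

With 3 operators and 15 worker-slots to fill, someone must work at least ⌈15/3⌉ = 5 shifts, so k ≥ 5.
k = 5 works: Aug 4→Quispe, Aug 5→Okafor, Aug 6→Mendoza+Okafor, Aug 7→Okafor+Quispe, Aug 8→Mendoza, Aug 9→Okafor, Aug 10→Mendoza+Quispe, Aug 11→Mendoza+Quispe, Aug 12→Mendoza, Aug 13→Okafor+Quispe.
Loads: Mendoza 5, Okafor 5, Quispe 5 — all ≤ 5.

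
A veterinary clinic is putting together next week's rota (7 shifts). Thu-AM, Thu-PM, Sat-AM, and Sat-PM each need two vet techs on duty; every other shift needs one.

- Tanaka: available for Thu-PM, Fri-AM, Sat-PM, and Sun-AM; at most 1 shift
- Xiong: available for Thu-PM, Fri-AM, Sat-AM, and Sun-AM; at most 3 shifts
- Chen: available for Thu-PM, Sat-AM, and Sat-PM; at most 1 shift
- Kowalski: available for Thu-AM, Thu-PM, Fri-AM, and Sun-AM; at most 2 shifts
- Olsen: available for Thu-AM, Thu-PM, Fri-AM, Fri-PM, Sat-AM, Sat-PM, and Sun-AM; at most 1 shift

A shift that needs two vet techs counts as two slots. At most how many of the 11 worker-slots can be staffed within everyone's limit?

8

Total capacity across all vet techs is 1+3+1+2+1 = 8, and 11 slots are needed, so at most 8 can be filled.
An assignment achieving 8: Thu-AM→Kowalski, Thu-PM→Kowalski, Fri-AM→Xiong, Fri-PM→Olsen, Sat-AM→Xiong+Chen, Sat-PM→Tanaka, Sun-AM→Xiong.
Loads: Tanaka 1/1, Xiong 3/3, Chen 1/1, Kowalski 2/2, Olsen 1/1.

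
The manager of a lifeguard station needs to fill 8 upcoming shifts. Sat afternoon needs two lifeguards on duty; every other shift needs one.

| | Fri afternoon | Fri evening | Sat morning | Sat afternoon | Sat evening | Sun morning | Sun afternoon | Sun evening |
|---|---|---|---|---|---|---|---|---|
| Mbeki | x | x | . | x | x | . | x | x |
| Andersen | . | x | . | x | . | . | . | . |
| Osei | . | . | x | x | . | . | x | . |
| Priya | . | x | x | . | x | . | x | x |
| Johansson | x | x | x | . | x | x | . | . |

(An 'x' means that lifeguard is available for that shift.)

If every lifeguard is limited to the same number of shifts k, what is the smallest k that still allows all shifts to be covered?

2

With 5 lifeguards and 9 worker-slots to fill, someone must work at least ⌈9/5⌉ = 2 shifts, so k ≥ 2.
k = 2 works: Fri afternoon→Mbeki, Fri evening→Andersen, Sat morning→Osei, Sat afternoon→Andersen+Osei, Sat evening→Priya, Sun morning→Johansson, Sun afternoon→Priya, Sun evening→Mbeki.
Loads: Mbeki 2, Andersen 2, Osei 2, Priya 2, Johansson 1 — all ≤ 2.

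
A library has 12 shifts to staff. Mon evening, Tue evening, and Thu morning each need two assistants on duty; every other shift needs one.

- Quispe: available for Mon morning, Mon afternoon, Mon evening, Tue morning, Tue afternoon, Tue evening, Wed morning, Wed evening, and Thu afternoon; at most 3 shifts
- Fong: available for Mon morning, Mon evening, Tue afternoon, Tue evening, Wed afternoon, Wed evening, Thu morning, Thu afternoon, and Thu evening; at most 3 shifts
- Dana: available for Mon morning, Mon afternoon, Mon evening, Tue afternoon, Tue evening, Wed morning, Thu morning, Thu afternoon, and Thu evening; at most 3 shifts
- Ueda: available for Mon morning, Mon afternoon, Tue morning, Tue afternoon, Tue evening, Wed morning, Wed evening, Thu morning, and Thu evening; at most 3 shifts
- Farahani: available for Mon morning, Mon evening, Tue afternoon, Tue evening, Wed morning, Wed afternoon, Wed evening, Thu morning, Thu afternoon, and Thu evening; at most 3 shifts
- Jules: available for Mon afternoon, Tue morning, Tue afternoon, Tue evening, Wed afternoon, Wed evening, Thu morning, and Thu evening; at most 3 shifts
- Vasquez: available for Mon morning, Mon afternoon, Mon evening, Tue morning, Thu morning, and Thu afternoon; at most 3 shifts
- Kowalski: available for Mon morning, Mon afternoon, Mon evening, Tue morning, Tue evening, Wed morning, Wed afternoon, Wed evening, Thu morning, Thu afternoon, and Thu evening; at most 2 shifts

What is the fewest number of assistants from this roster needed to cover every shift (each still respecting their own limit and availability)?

15 slots to fill and no one can take more than 3, so at least ⌈15/3⌉ = 5 assistants are needed.
Quispe, Fong, Dana, Ueda, and Farahani alone can cover everything: Mon morning→Dana, Mon afternoon→Quispe, Mon evening→Dana+Farahani, Tue morning→Quispe, Tue afternoon→Ueda, Tue evening→Ueda+Farahani, Wed morning→Quispe, Wed afternoon→Fong, Wed evening→Fong, Thu morning→Ueda+Farahani, Thu afternoon→Fong, Thu evening→Dana.

5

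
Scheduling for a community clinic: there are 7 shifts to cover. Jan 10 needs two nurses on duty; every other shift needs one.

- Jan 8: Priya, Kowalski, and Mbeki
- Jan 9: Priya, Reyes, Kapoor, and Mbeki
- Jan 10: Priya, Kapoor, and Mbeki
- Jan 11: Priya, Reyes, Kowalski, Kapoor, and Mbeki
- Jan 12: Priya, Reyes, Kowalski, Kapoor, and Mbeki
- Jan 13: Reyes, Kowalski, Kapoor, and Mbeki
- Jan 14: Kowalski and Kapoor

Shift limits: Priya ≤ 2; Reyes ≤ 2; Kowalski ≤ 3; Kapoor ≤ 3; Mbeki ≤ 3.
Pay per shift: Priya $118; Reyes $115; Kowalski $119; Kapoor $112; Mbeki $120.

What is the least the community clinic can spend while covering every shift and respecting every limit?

$921

Picking the cheapest available nurse for each shift independently would cost $908, but that ignores the shift limits.
An optimal schedule: Jan 8→Priya, Jan 9→Kapoor, Jan 10→Kapoor+Priya, Jan 11→Reyes, Jan 12→Kowalski, Jan 13→Reyes, Jan 14→Kapoor.
Total: 118 + 112 + 112 + 118 + 115 + 119 + 115 + 112 = $921.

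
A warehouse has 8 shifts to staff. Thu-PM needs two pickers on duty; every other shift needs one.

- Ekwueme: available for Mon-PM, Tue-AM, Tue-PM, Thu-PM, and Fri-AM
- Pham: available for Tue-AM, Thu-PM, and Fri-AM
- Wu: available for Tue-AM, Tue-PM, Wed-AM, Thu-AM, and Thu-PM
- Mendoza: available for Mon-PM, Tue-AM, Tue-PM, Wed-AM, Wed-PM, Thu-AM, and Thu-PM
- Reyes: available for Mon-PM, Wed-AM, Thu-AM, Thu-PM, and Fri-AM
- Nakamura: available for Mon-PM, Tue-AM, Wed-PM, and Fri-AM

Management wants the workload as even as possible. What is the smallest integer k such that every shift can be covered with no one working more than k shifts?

2

With 6 pickers and 9 worker-slots to fill, someone must work at least ⌈9/6⌉ = 2 shifts, so k ≥ 2.
k = 2 works: Mon-PM→Ekwueme, Tue-AM→Pham, Tue-PM→Ekwueme, Wed-AM→Wu, Wed-PM→Mendoza, Thu-AM→Wu, Thu-PM→Mendoza+Reyes, Fri-AM→Pham.
Loads: Ekwueme 2, Pham 2, Wu 2, Mendoza 2, Reyes 1, Nakamura 0 — all ≤ 2.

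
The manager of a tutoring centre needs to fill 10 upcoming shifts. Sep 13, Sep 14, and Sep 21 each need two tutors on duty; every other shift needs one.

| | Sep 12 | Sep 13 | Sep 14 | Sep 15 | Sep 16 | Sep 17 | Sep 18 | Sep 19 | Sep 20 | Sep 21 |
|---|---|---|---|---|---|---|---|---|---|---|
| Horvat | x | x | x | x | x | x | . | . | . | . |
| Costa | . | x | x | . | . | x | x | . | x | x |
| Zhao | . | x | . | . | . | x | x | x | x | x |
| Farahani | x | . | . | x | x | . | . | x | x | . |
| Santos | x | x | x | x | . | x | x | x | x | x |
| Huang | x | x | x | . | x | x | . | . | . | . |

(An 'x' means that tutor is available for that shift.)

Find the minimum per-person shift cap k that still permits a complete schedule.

3

With 6 tutors and 13 worker-slots to fill, someone must work at least ⌈13/6⌉ = 3 shifts, so k ≥ 3.
k = 3 works: Sep 12→Horvat, Sep 13→Santos+Huang, Sep 14→Santos+Huang, Sep 15→Horvat, Sep 16→Horvat, Sep 17→Zhao, Sep 18→Costa, Sep 19→Zhao, Sep 20→Costa, Sep 21→Costa+Zhao.
Loads: Horvat 3, Costa 3, Zhao 3, Farahani 0, Santos 2, Huang 2 — all ≤ 3.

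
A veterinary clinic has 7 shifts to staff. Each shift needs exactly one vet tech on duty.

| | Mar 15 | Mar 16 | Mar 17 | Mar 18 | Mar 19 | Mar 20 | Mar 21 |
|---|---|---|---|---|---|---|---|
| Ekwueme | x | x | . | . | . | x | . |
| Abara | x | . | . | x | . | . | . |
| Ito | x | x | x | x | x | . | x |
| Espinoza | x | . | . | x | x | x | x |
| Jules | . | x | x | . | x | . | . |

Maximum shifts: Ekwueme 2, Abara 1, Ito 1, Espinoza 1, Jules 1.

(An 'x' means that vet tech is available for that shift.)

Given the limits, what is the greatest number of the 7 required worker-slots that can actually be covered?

Total capacity across all vet techs is 2+1+1+1+1 = 6, and 7 slots are needed, so at most 6 can be filled.
An assignment achieving 6: Mar 16→Ekwueme, Mar 17→Ito, Mar 18→Abara, Mar 19→Jules, Mar 20→Ekwueme, Mar 21→Espinoza.
Loads: Ekwueme 2/2, Abara 1/1, Ito 1/1, Espinoza 1/1, Jules 1/1.

6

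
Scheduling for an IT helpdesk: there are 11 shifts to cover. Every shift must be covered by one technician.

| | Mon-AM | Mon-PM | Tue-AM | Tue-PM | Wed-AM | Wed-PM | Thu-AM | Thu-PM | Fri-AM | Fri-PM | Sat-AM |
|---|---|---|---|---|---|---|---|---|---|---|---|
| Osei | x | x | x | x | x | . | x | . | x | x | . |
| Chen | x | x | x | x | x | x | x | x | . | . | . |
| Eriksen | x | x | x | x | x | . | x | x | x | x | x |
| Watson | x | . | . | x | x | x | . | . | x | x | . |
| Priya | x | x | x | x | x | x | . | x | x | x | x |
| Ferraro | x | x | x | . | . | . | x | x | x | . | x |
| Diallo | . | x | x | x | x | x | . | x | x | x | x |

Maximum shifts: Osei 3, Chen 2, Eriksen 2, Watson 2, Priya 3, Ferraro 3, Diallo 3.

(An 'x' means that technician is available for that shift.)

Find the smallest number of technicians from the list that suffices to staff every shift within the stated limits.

11 slots to fill and no one can take more than 3, so at least ⌈11/3⌉ = 4 technicians are needed.
Osei, Chen, Priya, and Ferraro alone can cover everything: Mon-AM→Ferraro, Mon-PM→Ferraro, Tue-AM→Ferraro, Tue-PM→Osei, Wed-AM→Osei, Wed-PM→Chen, Thu-AM→Chen, Thu-PM→Priya, Fri-AM→Priya, Fri-PM→Osei, Sat-AM→Priya.

4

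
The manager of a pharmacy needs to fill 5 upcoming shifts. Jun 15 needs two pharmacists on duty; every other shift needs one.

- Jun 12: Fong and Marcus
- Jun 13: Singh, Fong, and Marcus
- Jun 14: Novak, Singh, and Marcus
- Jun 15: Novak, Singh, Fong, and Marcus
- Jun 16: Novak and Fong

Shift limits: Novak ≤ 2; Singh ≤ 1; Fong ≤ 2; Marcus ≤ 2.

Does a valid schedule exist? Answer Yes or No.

One valid schedule: Jun 12→Fong, Jun 13→Singh, Jun 14→Novak, Jun 15→Fong+Marcus, Jun 16→Novak.
Loads: Novak 2/2, Singh 1/1, Fong 2/2, Marcus 1/2 — all within limits.

Yes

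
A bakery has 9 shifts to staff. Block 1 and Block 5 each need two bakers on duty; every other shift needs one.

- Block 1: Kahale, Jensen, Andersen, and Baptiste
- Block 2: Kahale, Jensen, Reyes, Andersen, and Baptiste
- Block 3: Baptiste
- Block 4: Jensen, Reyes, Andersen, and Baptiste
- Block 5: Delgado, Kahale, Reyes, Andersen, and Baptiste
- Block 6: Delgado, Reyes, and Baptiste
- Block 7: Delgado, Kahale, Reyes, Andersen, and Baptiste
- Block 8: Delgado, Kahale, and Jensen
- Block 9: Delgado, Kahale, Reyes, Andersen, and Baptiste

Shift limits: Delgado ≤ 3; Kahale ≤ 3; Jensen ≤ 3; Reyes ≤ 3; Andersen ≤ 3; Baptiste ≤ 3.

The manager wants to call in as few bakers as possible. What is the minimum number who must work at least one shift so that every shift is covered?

11 slots to fill and no one can take more than 3, so at least ⌈11/3⌉ = 4 bakers are needed.
Delgado, Kahale, Jensen, and Baptiste alone can cover everything: Block 1→Kahale+Jensen, Block 2→Kahale, Block 3→Baptiste, Block 4→Jensen, Block 5→Delgado+Kahale, Block 6→Delgado, Block 7→Delgado, Block 8→Jensen, Block 9→Baptiste.

4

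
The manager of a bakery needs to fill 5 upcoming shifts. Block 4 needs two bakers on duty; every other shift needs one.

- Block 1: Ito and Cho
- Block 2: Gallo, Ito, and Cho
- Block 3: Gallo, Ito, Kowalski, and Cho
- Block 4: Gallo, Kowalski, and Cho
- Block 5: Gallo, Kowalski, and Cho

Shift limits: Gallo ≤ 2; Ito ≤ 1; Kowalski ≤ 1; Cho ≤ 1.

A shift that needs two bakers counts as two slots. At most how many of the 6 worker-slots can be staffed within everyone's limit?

5

Total capacity across all bakers is 2+1+1+1 = 5, and 6 slots are needed, so at most 5 can be filled.
An assignment achieving 5: Block 1→Ito, Block 2→Gallo, Block 4→Gallo+Kowalski, Block 5→Cho.
Loads: Gallo 2/2, Ito 1/1, Kowalski 1/1, Cho 1/1.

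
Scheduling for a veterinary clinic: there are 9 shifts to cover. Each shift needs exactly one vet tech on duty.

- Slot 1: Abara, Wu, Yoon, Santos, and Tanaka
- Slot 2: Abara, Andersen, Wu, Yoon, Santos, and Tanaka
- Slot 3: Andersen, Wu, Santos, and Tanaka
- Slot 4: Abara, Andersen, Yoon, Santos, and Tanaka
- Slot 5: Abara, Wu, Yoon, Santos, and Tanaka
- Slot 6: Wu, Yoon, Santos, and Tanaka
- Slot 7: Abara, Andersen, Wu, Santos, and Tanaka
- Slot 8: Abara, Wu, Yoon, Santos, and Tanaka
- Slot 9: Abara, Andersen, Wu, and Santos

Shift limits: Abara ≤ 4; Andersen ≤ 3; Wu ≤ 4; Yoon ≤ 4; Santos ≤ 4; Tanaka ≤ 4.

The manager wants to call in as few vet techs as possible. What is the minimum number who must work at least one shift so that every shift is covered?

3

9 slots to fill and no one can take more than 4, so at least ⌈9/4⌉ = 3 vet techs are needed.
Abara, Andersen, and Wu alone can cover everything: Slot 1→Abara, Slot 2→Andersen, Slot 3→Andersen, Slot 4→Abara, Slot 5→Abara, Slot 6→Wu, Slot 7→Andersen, Slot 8→Abara, Slot 9→Wu.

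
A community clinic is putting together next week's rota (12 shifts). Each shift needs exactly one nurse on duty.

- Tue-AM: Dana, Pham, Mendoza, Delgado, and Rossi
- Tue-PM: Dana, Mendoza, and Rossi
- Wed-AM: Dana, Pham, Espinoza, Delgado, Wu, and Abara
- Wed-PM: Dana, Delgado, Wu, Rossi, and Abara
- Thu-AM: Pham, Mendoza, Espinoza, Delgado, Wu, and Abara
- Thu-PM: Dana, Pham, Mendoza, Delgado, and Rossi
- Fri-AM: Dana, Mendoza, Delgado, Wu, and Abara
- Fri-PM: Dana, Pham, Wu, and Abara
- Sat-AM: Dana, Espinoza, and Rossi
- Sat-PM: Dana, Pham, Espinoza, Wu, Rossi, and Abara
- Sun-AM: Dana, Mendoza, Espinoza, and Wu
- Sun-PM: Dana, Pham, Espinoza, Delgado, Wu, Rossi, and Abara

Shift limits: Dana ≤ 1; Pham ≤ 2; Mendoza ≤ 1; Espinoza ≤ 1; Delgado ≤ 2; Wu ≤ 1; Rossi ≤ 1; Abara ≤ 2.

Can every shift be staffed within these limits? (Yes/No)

No

Total capacity is 1+2+1+1+2+1+1+2 = 11 but 12 worker-slots are needed — infeasible.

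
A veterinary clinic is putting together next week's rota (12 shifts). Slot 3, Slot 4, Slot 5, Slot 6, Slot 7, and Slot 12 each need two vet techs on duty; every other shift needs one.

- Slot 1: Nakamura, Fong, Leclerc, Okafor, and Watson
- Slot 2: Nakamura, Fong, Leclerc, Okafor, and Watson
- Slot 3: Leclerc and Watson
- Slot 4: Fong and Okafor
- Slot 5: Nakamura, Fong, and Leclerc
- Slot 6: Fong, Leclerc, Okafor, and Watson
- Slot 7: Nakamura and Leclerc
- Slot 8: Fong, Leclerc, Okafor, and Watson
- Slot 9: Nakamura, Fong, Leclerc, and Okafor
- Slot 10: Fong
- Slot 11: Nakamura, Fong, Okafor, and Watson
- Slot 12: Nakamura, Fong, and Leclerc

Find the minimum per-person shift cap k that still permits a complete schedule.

4

With 5 vet techs and 18 worker-slots to fill, someone must work at least ⌈18/5⌉ = 4 shifts, so k ≥ 4.
k = 4 works: Slot 1→Leclerc, Slot 2→Okafor, Slot 3→Leclerc+Watson, Slot 4→Fong+Okafor, Slot 5→Nakamura+Fong, Slot 6→Okafor+Watson, Slot 7→Nakamura+Leclerc, Slot 8→Leclerc, Slot 9→Nakamura, Slot 10→Fong, Slot 11→Okafor, Slot 12→Nakamura+Fong.
Loads: Nakamura 4, Fong 4, Leclerc 4, Okafor 4, Watson 2 — all ≤ 4.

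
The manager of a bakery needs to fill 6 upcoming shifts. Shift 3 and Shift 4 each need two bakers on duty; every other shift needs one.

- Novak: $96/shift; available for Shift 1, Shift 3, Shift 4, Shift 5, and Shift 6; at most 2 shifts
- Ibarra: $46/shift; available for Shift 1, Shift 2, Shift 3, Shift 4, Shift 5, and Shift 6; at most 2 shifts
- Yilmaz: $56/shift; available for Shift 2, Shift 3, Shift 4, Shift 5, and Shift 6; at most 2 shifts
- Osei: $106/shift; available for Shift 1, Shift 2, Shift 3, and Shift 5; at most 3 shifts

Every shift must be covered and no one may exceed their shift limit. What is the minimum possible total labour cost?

$608

Picking the cheapest available baker for each shift independently would cost $388, but that ignores the shift limits.
An optimal schedule: Shift 1→Novak, Shift 2→Ibarra, Shift 3→Yilmaz+Osei, Shift 4→Novak+Ibarra, Shift 5→Osei, Shift 6→Yilmaz.
Total: 96 + 46 + 56 + 106 + 96 + 46 + 106 + 56 = $608.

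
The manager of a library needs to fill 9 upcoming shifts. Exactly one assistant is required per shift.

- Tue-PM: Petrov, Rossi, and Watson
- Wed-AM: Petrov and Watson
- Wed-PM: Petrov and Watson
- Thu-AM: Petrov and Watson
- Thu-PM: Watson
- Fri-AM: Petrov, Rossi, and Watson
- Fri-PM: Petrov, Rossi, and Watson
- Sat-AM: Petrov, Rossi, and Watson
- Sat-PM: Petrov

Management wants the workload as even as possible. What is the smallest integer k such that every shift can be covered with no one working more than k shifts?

With 3 assistants and 9 worker-slots to fill, someone must work at least ⌈9/3⌉ = 3 shifts, so k ≥ 3.
k = 3 works: Tue-PM→Rossi, Wed-AM→Petrov, Wed-PM→Petrov, Thu-AM→Watson, Thu-PM→Watson, Fri-AM→Rossi, Fri-PM→Rossi, Sat-AM→Watson, Sat-PM→Petrov.
Loads: Petrov 3, Rossi 3, Watson 3 — all ≤ 3.

3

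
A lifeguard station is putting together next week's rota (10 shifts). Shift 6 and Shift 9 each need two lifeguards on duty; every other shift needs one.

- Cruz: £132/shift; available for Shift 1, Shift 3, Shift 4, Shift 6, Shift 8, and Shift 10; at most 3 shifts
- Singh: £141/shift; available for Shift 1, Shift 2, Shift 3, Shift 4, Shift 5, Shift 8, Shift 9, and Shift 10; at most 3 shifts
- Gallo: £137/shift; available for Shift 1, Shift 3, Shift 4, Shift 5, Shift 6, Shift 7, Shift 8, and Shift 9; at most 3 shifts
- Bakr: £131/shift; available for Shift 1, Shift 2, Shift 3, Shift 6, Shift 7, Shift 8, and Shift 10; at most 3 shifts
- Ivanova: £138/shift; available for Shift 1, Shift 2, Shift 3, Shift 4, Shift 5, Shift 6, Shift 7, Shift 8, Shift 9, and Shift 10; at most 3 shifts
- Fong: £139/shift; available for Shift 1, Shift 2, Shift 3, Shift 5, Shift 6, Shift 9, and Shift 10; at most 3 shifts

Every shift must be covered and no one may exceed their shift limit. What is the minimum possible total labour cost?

Picking the cheapest available lifeguard for each shift independently would cost £1593, but that ignores the shift limits.
An optimal schedule: Shift 1→Cruz, Shift 2→Bakr, Shift 3→Ivanova, Shift 4→Cruz, Shift 5→Gallo, Shift 6→Gallo+Ivanova, Shift 7→Bakr, Shift 8→Bakr, Shift 9→Gallo+Ivanova, Shift 10→Cruz.
Total: 132 + 131 + 138 + 132 + 137 + 137 + 138 + 131 + 131 + 137 + 138 + 132 = £1614.

£1614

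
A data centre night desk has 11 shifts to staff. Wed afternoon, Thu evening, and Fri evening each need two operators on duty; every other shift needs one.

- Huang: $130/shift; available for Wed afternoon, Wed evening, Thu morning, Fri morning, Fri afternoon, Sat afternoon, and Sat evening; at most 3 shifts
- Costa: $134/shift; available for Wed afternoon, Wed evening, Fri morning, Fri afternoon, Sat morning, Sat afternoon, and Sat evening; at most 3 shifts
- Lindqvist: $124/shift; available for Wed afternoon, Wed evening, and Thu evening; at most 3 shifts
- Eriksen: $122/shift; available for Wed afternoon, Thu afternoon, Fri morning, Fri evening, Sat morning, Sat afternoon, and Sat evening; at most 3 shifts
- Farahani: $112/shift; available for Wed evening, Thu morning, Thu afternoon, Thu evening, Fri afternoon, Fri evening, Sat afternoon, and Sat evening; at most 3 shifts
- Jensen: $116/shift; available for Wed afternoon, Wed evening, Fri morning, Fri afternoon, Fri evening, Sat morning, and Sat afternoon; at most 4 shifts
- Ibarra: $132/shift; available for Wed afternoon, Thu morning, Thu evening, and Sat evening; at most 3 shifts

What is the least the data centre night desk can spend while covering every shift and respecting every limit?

$1668

Picking the cheapest available operator for each shift independently would cost $1606, but that ignores the shift limits.
An optimal schedule: Wed afternoon→Lindqvist+Huang, Wed evening→Lindqvist, Thu morning→Farahani, Thu afternoon→Farahani, Thu evening→Farahani+Lindqvist, Fri morning→Jensen, Fri afternoon→Jensen, Fri evening→Jensen+Eriksen, Sat morning→Jensen, Sat afternoon→Eriksen, Sat evening→Eriksen.
Total: 124 + 130 + 124 + 112 + 112 + 112 + 124 + 116 + 116 + 116 + 122 + 116 + 122 + 122 = $1668.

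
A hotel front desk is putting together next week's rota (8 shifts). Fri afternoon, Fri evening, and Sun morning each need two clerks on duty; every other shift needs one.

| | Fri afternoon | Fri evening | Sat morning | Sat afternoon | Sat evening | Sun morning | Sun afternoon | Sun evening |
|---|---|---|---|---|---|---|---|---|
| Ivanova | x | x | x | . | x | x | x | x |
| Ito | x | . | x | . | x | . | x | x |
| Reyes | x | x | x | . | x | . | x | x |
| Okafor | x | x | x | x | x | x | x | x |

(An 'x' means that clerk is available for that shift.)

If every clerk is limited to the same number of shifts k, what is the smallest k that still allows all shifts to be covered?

3

With 4 clerks and 11 worker-slots to fill, someone must work at least ⌈11/4⌉ = 3 shifts, so k ≥ 3.
k = 3 works: Fri afternoon→Reyes+Okafor, Fri evening→Ivanova+Reyes, Sat morning→Ivanova, Sat afternoon→Okafor, Sat evening→Ito, Sun morning→Ivanova+Okafor, Sun afternoon→Ito, Sun evening→Ito.
Loads: Ivanova 3, Ito 3, Reyes 2, Okafor 3 — all ≤ 3.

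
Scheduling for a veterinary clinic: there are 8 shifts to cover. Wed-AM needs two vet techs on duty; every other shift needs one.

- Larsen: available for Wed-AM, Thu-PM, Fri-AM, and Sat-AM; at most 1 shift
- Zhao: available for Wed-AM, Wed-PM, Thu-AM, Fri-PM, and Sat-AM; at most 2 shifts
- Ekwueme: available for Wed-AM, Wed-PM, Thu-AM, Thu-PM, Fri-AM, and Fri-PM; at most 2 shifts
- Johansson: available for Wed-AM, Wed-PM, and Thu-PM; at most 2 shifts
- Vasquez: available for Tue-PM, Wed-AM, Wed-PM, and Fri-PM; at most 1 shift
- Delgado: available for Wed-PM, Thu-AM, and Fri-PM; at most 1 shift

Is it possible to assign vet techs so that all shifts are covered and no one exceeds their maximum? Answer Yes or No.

Tue-PM can only be covered by Vasquez, so that assignment is forced.
One valid schedule: Tue-PM→Vasquez, Wed-AM→Ekwueme+Johansson, Wed-PM→Johansson, Thu-AM→Zhao, Thu-PM→Ekwueme, Fri-AM→Larsen, Fri-PM→Delgado, Sat-AM→Zhao.
Loads: Larsen 1/1, Zhao 2/2, Ekwueme 2/2, Johansson 2/2, Vasquez 1/1, Delgado 1/1 — all within limits.

Yes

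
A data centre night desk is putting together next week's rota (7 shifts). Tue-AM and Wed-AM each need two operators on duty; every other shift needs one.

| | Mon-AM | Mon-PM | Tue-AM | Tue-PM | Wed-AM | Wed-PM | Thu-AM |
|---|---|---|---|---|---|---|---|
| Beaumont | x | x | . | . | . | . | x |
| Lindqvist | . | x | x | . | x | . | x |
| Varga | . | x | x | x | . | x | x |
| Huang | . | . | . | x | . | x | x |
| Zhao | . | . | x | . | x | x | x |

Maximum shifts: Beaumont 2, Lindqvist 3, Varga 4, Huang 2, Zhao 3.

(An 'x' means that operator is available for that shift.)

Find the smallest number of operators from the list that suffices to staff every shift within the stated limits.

4

9 slots to fill and no one can take more than 4, so at least ⌈9/4⌉ = 3 operators are needed.
Shifts {Mon-AM, Tue-PM, Wed-AM} need 4 slots, but among the operators available for them (Beaumont, Lindqvist, Varga, Huang, and Zhao) any 3 together supply at most 3. So 3 operators are not enough.
Beaumont, Lindqvist, Varga, and Zhao alone can cover everything: Mon-AM→Beaumont, Mon-PM→Beaumont, Tue-AM→Lindqvist+Varga, Tue-PM→Varga, Wed-AM→Lindqvist+Zhao, Wed-PM→Varga, Thu-AM→Lindqvist.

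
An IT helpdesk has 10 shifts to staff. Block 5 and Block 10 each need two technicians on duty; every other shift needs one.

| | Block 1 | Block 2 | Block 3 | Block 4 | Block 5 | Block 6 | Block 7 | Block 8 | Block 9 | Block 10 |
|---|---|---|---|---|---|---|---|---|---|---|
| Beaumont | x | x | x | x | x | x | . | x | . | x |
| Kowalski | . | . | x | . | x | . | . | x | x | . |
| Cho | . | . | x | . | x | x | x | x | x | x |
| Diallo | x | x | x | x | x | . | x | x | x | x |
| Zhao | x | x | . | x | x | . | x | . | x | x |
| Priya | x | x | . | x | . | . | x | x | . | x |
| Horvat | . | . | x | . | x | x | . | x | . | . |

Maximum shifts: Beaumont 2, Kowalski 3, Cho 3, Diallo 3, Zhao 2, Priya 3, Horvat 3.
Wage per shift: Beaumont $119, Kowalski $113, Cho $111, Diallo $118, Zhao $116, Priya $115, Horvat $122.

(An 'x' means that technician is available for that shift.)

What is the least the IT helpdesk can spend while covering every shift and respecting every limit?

$1367

Picking the cheapest available technician for each shift independently would cost $1350, but that ignores the shift limits.
An optimal schedule: Block 1→Priya, Block 2→Priya, Block 3→Kowalski, Block 4→Priya, Block 5→Kowalski+Zhao, Block 6→Cho, Block 7→Cho, Block 8→Kowalski, Block 9→Cho, Block 10→Zhao+Diallo.
Total: 115 + 115 + 113 + 115 + 113 + 116 + 111 + 111 + 113 + 111 + 116 + 118 = $1367.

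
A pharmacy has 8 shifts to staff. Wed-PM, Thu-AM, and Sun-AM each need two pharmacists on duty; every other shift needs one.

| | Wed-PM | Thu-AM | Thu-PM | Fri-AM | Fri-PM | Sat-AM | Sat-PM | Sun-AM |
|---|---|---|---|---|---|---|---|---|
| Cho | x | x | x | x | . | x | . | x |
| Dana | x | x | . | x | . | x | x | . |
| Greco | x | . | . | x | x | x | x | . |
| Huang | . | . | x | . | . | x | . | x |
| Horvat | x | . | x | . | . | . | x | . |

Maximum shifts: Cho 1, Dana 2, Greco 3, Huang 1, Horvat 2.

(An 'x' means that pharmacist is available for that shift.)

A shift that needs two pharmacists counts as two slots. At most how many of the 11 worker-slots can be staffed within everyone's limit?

Total capacity across all pharmacists is 1+2+3+1+2 = 9, and 11 slots are needed, so at most 9 can be filled.
An assignment achieving 9: Wed-PM→Greco+Horvat, Thu-AM→Cho+Dana, Thu-PM→Horvat, Fri-AM→Dana, Fri-PM→Greco, Sat-PM→Greco, Sun-AM→Huang.
Loads: Cho 1/1, Dana 2/2, Greco 3/3, Huang 1/1, Horvat 2/2.

9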